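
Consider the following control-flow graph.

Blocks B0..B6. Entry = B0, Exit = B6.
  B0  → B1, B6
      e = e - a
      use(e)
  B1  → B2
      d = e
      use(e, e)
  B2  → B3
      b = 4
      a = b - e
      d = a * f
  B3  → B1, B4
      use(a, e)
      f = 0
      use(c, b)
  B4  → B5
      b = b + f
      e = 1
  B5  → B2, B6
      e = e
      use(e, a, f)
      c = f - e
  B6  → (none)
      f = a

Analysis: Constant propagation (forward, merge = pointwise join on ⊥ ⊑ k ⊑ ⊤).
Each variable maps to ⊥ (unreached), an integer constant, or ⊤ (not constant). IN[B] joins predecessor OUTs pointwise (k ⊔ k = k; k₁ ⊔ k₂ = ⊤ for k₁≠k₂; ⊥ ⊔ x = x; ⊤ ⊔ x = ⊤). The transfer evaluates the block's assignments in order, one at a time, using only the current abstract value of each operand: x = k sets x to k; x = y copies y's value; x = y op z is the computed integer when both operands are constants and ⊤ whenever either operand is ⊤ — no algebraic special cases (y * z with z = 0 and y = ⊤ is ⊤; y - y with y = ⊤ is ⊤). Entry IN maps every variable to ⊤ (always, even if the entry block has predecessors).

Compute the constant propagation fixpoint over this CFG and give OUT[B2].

Answer: {a: ⊤, b: 4, c: ⊤, d: ⊤, e: ⊤, f: ⊤}

Working:
Converged values:
  B0:   IN=(all ⊤)   OUT=(all ⊤)
  B1:   IN=(all ⊤)   OUT=(all ⊤)
  B2:   IN=(all ⊤)   OUT={b:4; rest ⊤}
  B3:   IN={b:4; rest ⊤}   OUT={b:4, f:0; rest ⊤}
  B4:   IN={b:4, f:0; rest ⊤}   OUT={b:4, e:1, f:0; rest ⊤}
  B5:   IN={b:4, e:1, f:0; rest ⊤}   OUT={b:4, c:-1, e:1, f:0; rest ⊤}
  B6:   IN=(all ⊤)   OUT=(all ⊤)

Merge at B2: IN[B2] = OUT[B1] ⊔ OUT[B5] = {a: ⊤, b: ⊤, c: ⊤, d: ⊤, e: ⊤, f: ⊤}
Applying B2's transfer function to that IN value gives OUT[B2] (row B2 above).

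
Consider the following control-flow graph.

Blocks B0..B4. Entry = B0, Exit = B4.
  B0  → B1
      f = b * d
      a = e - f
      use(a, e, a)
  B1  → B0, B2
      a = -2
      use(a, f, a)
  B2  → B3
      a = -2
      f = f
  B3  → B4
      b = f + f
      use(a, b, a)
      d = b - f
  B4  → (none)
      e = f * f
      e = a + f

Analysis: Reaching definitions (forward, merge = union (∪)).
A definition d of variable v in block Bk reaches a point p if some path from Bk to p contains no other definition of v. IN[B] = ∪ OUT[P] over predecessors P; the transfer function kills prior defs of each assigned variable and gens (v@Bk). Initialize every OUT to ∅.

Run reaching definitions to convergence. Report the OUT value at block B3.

Answer: {a@B2, b@B3, d@B3, f@B2}

Trace:
Converged values:
  B0:  IN={a@B1, f@B0}  OUT={a@B0, f@B0}
  B1:  IN={a@B0, f@B0}  OUT={a@B1, f@B0}
  B2:  IN={a@B1, f@B0}  OUT={a@B2, f@B2}
  B3:  IN={a@B2, f@B2}  OUT={a@B2, b@B3, d@B3, f@B2}
  B4:  IN={a@B2, b@B3, d@B3, f@B2}  OUT={a@B2, b@B3, d@B3, e@B4, f@B2}

Merge at B3: IN[B3] = OUT[B2] = {a@B2, f@B2}
Applying B3's transfer function to that IN value gives OUT[B3] (row B3 above).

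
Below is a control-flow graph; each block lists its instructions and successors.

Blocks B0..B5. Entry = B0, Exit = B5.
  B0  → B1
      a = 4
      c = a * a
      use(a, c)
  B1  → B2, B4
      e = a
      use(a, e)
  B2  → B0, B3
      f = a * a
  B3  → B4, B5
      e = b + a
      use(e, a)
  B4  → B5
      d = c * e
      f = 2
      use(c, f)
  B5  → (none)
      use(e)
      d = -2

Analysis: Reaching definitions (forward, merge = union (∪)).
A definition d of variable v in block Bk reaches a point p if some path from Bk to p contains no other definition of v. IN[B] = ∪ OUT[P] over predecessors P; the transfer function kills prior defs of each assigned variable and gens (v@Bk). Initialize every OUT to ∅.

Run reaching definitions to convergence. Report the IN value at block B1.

Answer: {a@B0, c@B0, e@B1, f@B2}

Working:
Fixpoint table:
  B0: | IN={a@B0, c@B0, e@B1, f@B2} | OUT={a@B0, c@B0, e@B1, f@B2}
  B1: | IN={a@B0, c@B0, e@B1, f@B2} | OUT={a@B0, c@B0, e@B1, f@B2}
  B2: | IN={a@B0, c@B0, e@B1, f@B2} | OUT={a@B0, c@B0, e@B1, f@B2}
  B3: | IN={a@B0, c@B0, e@B1, f@B2} | OUT={a@B0, c@B0, e@B3, f@B2}
  B4: | IN={a@B0, c@B0, e@B1, e@B3, f@B2} | OUT={a@B0, c@B0, d@B4, e@B1, e@B3, f@B4}
  B5: | IN={a@B0, c@B0, d@B4, e@B1, e@B3, f@B2, f@B4} | OUT={a@B0, c@B0, d@B5, e@B1, e@B3, f@B2, f@B4}

Merge at B1: IN[B1] = OUT[B0] = {a@B0, c@B0, e@B1, f@B2}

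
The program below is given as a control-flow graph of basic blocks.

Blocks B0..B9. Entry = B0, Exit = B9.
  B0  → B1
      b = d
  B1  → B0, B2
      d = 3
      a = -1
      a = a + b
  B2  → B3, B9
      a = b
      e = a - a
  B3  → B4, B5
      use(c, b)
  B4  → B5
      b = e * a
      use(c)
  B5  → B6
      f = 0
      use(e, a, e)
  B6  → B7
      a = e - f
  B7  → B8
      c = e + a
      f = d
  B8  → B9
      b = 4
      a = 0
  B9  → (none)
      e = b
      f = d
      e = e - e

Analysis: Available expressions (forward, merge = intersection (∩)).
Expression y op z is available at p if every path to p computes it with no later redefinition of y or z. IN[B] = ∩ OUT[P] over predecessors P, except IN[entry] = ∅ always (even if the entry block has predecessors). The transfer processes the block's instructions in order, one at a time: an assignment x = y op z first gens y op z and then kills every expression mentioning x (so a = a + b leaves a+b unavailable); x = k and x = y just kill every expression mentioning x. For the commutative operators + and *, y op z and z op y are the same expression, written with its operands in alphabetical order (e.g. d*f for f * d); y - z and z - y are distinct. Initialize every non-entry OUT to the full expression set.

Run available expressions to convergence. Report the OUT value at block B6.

Answer: {e-f}

Derivation:
Converged values:
  B0:  IN={}  OUT={}
  B1:  IN={}  OUT={}
  B2:  IN={}  OUT={a-a}
  B3:  IN={a-a}  OUT={a-a}
  B4:  IN={a-a}  OUT={a*e, a-a}
  B5:  IN={a-a}  OUT={a-a}
  B6:  IN={a-a}  OUT={e-f}
  B7:  IN={e-f}  OUT={a+e}
  B8:  IN={a+e}  OUT={}
  B9:  IN={}  OUT={}

Merge at B6: IN[B6] = OUT[B5] = {a-a}
Applying B6's transfer function to that IN value gives OUT[B6] (row B6 above).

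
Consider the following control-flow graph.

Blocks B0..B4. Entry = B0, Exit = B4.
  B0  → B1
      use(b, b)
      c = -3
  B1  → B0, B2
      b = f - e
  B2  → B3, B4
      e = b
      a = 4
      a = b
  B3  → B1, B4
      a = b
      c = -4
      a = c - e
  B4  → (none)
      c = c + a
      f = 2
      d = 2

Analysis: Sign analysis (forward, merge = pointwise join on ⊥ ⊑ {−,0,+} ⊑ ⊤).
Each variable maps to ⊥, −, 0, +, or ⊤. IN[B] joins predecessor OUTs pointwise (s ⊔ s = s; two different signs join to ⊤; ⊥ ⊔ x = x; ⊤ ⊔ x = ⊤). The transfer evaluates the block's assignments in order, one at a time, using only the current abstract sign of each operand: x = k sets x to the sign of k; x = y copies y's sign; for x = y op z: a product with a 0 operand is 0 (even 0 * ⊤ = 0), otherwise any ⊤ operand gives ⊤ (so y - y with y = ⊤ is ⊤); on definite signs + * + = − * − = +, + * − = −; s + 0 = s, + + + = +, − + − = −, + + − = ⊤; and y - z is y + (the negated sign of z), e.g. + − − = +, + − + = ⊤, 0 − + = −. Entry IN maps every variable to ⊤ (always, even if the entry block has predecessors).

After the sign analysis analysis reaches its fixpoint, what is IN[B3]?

Fixpoint table:
  B0:  IN=(all ⊤)  OUT={c:-; rest ⊤}
  B1:  IN={c:-; rest ⊤}  OUT={c:-; rest ⊤}
  B2:  IN={c:-; rest ⊤}  OUT={c:-; rest ⊤}
  B3:  IN={c:-; rest ⊤}  OUT={c:-; rest ⊤}
  B4:  IN={c:-; rest ⊤}  OUT={d:+, f:+; rest ⊤}

Merge at B3: IN[B3] = OUT[B2] = {a: ⊤, b: ⊤, c: -, d: ⊤, e: ⊤, f: ⊤}

Answer: {a: ⊤, b: ⊤, c: -, d: ⊤, e: ⊤, f: ⊤}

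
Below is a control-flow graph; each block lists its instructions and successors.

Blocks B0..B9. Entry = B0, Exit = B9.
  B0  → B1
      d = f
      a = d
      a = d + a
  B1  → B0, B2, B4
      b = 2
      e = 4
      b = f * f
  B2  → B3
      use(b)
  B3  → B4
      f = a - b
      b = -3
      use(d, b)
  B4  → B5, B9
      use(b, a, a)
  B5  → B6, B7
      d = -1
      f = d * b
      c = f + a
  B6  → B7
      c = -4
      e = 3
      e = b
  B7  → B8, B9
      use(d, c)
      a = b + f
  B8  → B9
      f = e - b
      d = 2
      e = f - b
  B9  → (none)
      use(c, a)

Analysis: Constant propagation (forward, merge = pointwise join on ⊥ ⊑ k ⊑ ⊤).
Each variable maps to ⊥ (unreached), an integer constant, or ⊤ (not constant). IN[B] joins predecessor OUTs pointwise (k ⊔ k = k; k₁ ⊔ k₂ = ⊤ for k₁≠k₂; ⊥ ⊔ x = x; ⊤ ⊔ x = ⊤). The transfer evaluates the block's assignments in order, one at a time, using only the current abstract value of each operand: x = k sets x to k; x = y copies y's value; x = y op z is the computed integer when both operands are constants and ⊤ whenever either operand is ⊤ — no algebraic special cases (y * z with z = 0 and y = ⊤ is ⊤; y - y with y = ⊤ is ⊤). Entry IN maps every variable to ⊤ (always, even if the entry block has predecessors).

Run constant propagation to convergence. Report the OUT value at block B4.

Answer: {a: ⊤, b: ⊤, c: ⊤, d: ⊤, e: 4, f: ⊤}

Derivation:
Per-block solution:
  B0:   IN=(all ⊤)   OUT=(all ⊤)
  B1:   IN=(all ⊤)   OUT={e:4; rest ⊤}
  B2:   IN={e:4; rest ⊤}   OUT={e:4; rest ⊤}
  B3:   IN={e:4; rest ⊤}   OUT={b:-3, e:4; rest ⊤}
  B4:   IN={e:4; rest ⊤}   OUT={e:4; rest ⊤}
  B5:   IN={e:4; rest ⊤}   OUT={d:-1, e:4; rest ⊤}
  B6:   IN={d:-1, e:4; rest ⊤}   OUT={c:-4, d:-1; rest ⊤}
  B7:   IN={d:-1; rest ⊤}   OUT={d:-1; rest ⊤}
  B8:   IN={d:-1; rest ⊤}   OUT={d:2; rest ⊤}
  B9:   IN=(all ⊤)   OUT=(all ⊤)

Merge at B4: IN[B4] = OUT[B1] ⊔ OUT[B3] = {a: ⊤, b: ⊤, c: ⊤, d: ⊤, e: 4, f: ⊤}
Applying B4's transfer function to that IN value gives OUT[B4] (row B4 above).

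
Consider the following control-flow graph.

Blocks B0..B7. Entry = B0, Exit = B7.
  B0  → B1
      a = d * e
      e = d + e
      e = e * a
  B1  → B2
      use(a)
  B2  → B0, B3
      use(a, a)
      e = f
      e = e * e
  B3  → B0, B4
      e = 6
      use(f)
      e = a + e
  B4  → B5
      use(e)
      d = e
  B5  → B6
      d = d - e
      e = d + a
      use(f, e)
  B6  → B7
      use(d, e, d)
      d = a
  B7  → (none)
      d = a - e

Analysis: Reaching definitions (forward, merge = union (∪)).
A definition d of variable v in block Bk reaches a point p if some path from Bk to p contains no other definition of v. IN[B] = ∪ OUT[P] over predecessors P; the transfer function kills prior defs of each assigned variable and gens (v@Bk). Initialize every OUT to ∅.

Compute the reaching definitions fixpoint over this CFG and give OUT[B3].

Per-block solution:
  B0:  IN={a@B0, e@B2, e@B3}  OUT={a@B0, e@B0}
  B1:  IN={a@B0, e@B0}  OUT={a@B0, e@B0}
  B2:  IN={a@B0, e@B0}  OUT={a@B0, e@B2}
  B3:  IN={a@B0, e@B2}  OUT={a@B0, e@B3}
  B4:  IN={a@B0, e@B3}  OUT={a@B0, d@B4, e@B3}
  B5:  IN={a@B0, d@B4, e@B3}  OUT={a@B0, d@B5, e@B5}
  B6:  IN={a@B0, d@B5, e@B5}  OUT={a@B0, d@B6, e@B5}
  B7:  IN={a@B0, d@B6, e@B5}  OUT={a@B0, d@B7, e@B5}

Merge at B3: IN[B3] = OUT[B2] = {a@B0, e@B2}
Applying B3's transfer function to that IN value gives OUT[B3] (row B3 above).

Answer: {a@B0, e@B3}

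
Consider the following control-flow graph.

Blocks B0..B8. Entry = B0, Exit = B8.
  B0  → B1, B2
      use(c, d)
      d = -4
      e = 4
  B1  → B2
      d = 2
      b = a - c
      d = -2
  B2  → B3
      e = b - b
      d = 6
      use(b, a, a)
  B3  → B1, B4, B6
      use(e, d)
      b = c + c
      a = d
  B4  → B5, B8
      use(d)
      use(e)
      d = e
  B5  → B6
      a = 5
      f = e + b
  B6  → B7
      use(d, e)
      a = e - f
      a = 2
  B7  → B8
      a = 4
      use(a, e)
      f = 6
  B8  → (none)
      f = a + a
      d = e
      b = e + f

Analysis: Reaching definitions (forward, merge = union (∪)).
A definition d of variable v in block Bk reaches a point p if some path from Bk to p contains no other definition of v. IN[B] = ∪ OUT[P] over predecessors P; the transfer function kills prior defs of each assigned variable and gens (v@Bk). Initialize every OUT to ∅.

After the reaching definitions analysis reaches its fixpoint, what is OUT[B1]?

Converged values:
  B0:   IN={}   OUT={d@B0, e@B0}
  B1:   IN={a@B3, b@B3, d@B0, d@B2, e@B0, e@B2}   OUT={a@B3, b@B1, d@B1, e@B0, e@B2}
  B2:   IN={a@B3, b@B1, d@B0, d@B1, e@B0, e@B2}   OUT={a@B3, b@B1, d@B2, e@B2}
  B3:   IN={a@B3, b@B1, d@B2, e@B2}   OUT={a@B3, b@B3, d@B2, e@B2}
  B4:   IN={a@B3, b@B3, d@B2, e@B2}   OUT={a@B3, b@B3, d@B4, e@B2}
  B5:   IN={a@B3, b@B3, d@B4, e@B2}   OUT={a@B5, b@B3, d@B4, e@B2, f@B5}
  B6:   IN={a@B3, a@B5, b@B3, d@B2, d@B4, e@B2, f@B5}   OUT={a@B6, b@B3, d@B2, d@B4, e@B2, f@B5}
  B7:   IN={a@B6, b@B3, d@B2, d@B4, e@B2, f@B5}   OUT={a@B7, b@B3, d@B2, d@B4, e@B2, f@B7}
  B8:   IN={a@B3, a@B7, b@B3, d@B2, d@B4, e@B2, f@B7}   OUT={a@B3, a@B7, b@B8, d@B8, e@B2, f@B8}

Merge at B1: IN[B1] = OUT[B0] ⊔ OUT[B3] = {a@B3, b@B3, d@B0, d@B2, e@B0, e@B2}
Applying B1's transfer function to that IN value gives OUT[B1] (row B1 above).

Answer: {a@B3, b@B1, d@B1, e@B0, e@B2}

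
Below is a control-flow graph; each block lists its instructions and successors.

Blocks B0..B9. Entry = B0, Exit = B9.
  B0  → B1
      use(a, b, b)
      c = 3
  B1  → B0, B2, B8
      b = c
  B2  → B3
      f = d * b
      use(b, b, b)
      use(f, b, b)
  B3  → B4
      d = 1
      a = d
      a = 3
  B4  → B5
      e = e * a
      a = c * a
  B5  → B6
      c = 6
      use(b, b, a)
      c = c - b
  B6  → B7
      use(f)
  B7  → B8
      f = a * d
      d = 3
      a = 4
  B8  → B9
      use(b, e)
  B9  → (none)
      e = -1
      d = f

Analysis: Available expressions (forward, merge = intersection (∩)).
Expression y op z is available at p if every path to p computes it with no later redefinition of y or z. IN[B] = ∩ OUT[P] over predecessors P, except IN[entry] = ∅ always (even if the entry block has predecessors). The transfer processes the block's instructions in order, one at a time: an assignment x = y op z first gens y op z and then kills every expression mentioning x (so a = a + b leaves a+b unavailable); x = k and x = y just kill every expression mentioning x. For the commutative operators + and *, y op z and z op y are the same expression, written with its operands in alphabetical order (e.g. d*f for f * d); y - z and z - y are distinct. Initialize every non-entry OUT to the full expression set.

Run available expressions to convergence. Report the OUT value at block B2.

Fixpoint table:
  B0:   IN={}   OUT={}
  B1:   IN={}   OUT={}
  B2:   IN={}   OUT={b*d}
  B3:   IN={b*d}   OUT={}
  B4:   IN={}   OUT={}
  B5:   IN={}   OUT={}
  B6:   IN={}   OUT={}
  B7:   IN={}   OUT={}
  B8:   IN={}   OUT={}
  B9:   IN={}   OUT={}

Merge at B2: IN[B2] = OUT[B1] = {}
Applying B2's transfer function to that IN value gives OUT[B2] (row B2 above).

Answer: {b*d}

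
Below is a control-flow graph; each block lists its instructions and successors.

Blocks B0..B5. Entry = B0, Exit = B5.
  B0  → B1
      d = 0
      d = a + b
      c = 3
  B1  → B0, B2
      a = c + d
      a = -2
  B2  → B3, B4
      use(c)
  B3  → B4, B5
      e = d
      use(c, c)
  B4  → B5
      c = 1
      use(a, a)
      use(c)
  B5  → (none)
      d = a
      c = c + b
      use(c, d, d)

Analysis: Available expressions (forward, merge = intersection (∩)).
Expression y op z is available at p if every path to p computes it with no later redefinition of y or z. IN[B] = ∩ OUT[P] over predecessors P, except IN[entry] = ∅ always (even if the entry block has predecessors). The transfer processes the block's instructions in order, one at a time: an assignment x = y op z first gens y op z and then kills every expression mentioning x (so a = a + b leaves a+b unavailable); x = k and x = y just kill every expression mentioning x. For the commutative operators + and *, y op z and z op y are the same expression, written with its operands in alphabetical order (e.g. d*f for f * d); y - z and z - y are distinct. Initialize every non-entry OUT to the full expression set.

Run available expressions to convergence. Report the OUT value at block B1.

Answer: {c+d}

Derivation:
Fixpoint table:
  B0:  IN={}  OUT={a+b}
  B1:  IN={a+b}  OUT={c+d}
  B2:  IN={c+d}  OUT={c+d}
  B3:  IN={c+d}  OUT={c+d}
  B4:  IN={c+d}  OUT={}
  B5:  IN={}  OUT={}

Merge at B1: IN[B1] = OUT[B0] = {a+b}
Applying B1's transfer function to that IN value gives OUT[B1] (row B1 above).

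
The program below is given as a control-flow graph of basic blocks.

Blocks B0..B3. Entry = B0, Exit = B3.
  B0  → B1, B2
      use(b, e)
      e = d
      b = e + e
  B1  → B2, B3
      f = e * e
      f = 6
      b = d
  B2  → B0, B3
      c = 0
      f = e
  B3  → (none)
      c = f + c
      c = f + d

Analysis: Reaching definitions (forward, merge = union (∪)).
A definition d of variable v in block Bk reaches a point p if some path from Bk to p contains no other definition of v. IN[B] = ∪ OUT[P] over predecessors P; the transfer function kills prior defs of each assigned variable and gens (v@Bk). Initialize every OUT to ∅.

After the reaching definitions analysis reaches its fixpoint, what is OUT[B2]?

Answer: {b@B0, b@B1, c@B2, e@B0, f@B2}

Working:
Fixpoint table:
  B0:  IN={b@B0, b@B1, c@B2, e@B0, f@B2}  OUT={b@B0, c@B2, e@B0, f@B2}
  B1:  IN={b@B0, c@B2, e@B0, f@B2}  OUT={b@B1, c@B2, e@B0, f@B1}
  B2:  IN={b@B0, b@B1, c@B2, e@B0, f@B1, f@B2}  OUT={b@B0, b@B1, c@B2, e@B0, f@B2}
  B3:  IN={b@B0, b@B1, c@B2, e@B0, f@B1, f@B2}  OUT={b@B0, b@B1, c@B3, e@B0, f@B1, f@B2}

Merge at B2: IN[B2] = OUT[B0] ⊔ OUT[B1] = {b@B0, b@B1, c@B2, e@B0, f@B1, f@B2}
Applying B2's transfer function to that IN value gives OUT[B2] (row B2 above).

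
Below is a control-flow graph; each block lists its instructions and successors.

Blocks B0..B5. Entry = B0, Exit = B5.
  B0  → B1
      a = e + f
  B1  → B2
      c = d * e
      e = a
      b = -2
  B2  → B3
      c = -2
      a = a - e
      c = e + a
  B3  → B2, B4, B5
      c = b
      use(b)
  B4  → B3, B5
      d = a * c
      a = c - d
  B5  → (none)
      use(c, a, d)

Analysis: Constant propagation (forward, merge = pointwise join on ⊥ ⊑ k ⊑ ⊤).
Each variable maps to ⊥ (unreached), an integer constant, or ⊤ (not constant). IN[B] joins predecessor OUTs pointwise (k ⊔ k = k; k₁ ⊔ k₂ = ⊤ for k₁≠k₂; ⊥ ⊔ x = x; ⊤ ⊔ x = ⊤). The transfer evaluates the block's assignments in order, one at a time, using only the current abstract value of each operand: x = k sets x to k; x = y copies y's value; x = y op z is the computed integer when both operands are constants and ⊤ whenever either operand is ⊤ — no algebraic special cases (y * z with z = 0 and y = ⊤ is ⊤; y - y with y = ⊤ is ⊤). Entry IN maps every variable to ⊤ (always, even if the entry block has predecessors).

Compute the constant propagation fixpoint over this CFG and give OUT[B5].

Fixpoint table:
  B0: | IN=(all ⊤) | OUT=(all ⊤)
  B1: | IN=(all ⊤) | OUT={b:-2; rest ⊤}
  B2: | IN={b:-2; rest ⊤} | OUT={b:-2; rest ⊤}
  B3: | IN={b:-2; rest ⊤} | OUT={b:-2, c:-2; rest ⊤}
  B4: | IN={b:-2, c:-2; rest ⊤} | OUT={b:-2, c:-2; rest ⊤}
  B5: | IN={b:-2, c:-2; rest ⊤} | OUT={b:-2, c:-2; rest ⊤}

Merge at B5: IN[B5] = OUT[B3] ⊔ OUT[B4] = {a: ⊤, b: -2, c: -2, d: ⊤, e: ⊤, f: ⊤}
Applying B5's transfer function to that IN value gives OUT[B5] (row B5 above).

Answer: {a: ⊤, b: -2, c: -2, d: ⊤, e: ⊤, f: ⊤}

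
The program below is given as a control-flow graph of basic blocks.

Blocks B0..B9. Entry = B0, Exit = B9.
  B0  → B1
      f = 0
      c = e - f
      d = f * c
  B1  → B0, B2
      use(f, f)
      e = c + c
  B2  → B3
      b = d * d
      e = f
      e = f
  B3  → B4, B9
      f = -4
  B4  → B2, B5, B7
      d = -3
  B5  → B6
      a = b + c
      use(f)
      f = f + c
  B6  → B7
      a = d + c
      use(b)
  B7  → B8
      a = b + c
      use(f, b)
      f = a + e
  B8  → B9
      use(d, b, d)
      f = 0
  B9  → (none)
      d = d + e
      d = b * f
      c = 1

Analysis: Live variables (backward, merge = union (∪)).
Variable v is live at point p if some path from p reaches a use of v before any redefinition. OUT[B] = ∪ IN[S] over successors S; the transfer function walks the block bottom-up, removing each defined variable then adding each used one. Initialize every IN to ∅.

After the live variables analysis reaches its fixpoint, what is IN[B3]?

Answer: {b, c, d, e}

Derivation:
Per-block solution:
  B0:  IN={e}  OUT={c, d, f}
  B1:  IN={c, d, f}  OUT={c, d, e, f}
  B2:  IN={c, d, f}  OUT={b, c, d, e}
  B3:  IN={b, c, d, e}  OUT={b, c, d, e, f}
  B4:  IN={b, c, e, f}  OUT={b, c, d, e, f}
  B5:  IN={b, c, d, e, f}  OUT={b, c, d, e, f}
  B6:  IN={b, c, d, e, f}  OUT={b, c, d, e, f}
  B7:  IN={b, c, d, e, f}  OUT={b, d, e}
  B8:  IN={b, d, e}  OUT={b, d, e, f}
  B9:  IN={b, d, e, f}  OUT={}

Merge at B3: OUT[B3] = IN[B4] ⊔ IN[B9] = {b, c, d, e, f}
Applying B3's transfer function to that OUT value gives IN[B3] (row B3 above).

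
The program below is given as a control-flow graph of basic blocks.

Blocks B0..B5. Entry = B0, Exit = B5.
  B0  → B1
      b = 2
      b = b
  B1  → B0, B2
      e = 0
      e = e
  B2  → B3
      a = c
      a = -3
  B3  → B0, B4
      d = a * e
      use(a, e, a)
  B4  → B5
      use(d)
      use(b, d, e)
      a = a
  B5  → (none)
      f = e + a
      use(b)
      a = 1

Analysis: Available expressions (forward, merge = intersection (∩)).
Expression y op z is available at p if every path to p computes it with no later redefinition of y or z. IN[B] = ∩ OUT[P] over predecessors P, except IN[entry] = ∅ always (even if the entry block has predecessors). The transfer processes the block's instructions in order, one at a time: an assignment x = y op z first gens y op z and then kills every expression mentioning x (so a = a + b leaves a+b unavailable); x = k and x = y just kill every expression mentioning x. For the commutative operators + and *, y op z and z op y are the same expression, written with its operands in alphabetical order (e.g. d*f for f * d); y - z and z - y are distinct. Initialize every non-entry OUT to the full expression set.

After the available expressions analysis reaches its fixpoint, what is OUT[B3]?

Converged values:
  B0:  IN={}  OUT={}
  B1:  IN={}  OUT={}
  B2:  IN={}  OUT={}
  B3:  IN={}  OUT={a*e}
  B4:  IN={a*e}  OUT={}
  B5:  IN={}  OUT={}

Merge at B3: IN[B3] = OUT[B2] = {}
Applying B3's transfer function to that IN value gives OUT[B3] (row B3 above).

Answer: {a*e}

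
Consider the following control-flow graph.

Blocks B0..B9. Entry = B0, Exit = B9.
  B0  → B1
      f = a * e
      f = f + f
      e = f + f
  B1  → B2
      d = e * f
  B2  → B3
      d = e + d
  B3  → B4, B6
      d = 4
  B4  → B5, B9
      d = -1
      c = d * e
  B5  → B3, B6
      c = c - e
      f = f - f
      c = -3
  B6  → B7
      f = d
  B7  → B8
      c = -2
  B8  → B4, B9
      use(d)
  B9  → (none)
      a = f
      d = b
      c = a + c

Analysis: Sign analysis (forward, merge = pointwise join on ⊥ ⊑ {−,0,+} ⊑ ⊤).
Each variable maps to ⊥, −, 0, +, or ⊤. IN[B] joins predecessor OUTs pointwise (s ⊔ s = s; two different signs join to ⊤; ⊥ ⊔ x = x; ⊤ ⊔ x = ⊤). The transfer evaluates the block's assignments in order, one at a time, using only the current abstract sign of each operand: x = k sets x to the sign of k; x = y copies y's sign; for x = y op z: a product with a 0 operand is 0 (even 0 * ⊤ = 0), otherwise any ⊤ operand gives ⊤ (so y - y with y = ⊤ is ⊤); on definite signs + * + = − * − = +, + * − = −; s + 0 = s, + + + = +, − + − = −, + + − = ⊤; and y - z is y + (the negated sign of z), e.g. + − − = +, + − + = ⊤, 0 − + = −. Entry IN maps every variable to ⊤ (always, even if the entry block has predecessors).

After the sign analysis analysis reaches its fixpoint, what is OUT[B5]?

Converged values:
  B0:   IN=(all ⊤)   OUT=(all ⊤)
  B1:   IN=(all ⊤)   OUT=(all ⊤)
  B2:   IN=(all ⊤)   OUT=(all ⊤)
  B3:   IN=(all ⊤)   OUT={d:+; rest ⊤}
  B4:   IN=(all ⊤)   OUT={d:-; rest ⊤}
  B5:   IN={d:-; rest ⊤}   OUT={c:-, d:-; rest ⊤}
  B6:   IN=(all ⊤)   OUT=(all ⊤)
  B7:   IN=(all ⊤)   OUT={c:-; rest ⊤}
  B8:   IN={c:-; rest ⊤}   OUT={c:-; rest ⊤}
  B9:   IN=(all ⊤)   OUT=(all ⊤)

Merge at B5: IN[B5] = OUT[B4] = {a: ⊤, b: ⊤, c: ⊤, d: -, e: ⊤, f: ⊤}
Applying B5's transfer function to that IN value gives OUT[B5] (row B5 above).

Answer: {a: ⊤, b: ⊤, c: -, d: -, e: ⊤, f: ⊤}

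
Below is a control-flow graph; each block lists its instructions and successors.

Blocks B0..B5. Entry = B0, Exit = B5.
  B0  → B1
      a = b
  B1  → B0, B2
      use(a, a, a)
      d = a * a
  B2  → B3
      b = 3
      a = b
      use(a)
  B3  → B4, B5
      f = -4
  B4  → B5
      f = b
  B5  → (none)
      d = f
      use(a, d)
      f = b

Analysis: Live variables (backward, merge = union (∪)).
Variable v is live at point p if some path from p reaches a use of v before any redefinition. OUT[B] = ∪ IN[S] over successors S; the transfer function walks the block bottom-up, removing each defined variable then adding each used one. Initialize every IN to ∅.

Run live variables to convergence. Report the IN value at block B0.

Answer: {b}

Working:
Per-block solution:
  B0:  IN={b}  OUT={a, b}
  B1:  IN={a, b}  OUT={b}
  B2:  IN={}  OUT={a, b}
  B3:  IN={a, b}  OUT={a, b, f}
  B4:  IN={a, b}  OUT={a, b, f}
  B5:  IN={a, b, f}  OUT={}

Merge at B0: OUT[B0] = IN[B1] = {a, b}
Applying B0's transfer function to that OUT value gives IN[B0] (row B0 above).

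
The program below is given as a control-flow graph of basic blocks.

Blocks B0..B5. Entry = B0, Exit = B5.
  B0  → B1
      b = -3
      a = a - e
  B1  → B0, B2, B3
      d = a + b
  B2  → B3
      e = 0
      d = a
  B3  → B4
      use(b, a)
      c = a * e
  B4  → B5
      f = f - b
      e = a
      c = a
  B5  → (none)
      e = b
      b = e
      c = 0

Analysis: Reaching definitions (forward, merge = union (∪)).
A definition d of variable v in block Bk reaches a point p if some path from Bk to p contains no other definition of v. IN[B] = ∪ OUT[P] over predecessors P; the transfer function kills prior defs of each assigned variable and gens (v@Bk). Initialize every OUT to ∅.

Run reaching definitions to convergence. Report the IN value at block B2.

Per-block solution:
  B0:   IN={a@B0, b@B0, d@B1}   OUT={a@B0, b@B0, d@B1}
  B1:   IN={a@B0, b@B0, d@B1}   OUT={a@B0, b@B0, d@B1}
  B2:   IN={a@B0, b@B0, d@B1}   OUT={a@B0, b@B0, d@B2, e@B2}
  B3:   IN={a@B0, b@B0, d@B1, d@B2, e@B2}   OUT={a@B0, b@B0, c@B3, d@B1, d@B2, e@B2}
  B4:   IN={a@B0, b@B0, c@B3, d@B1, d@B2, e@B2}   OUT={a@B0, b@B0, c@B4, d@B1, d@B2, e@B4, f@B4}
  B5:   IN={a@B0, b@B0, c@B4, d@B1, d@B2, e@B4, f@B4}   OUT={a@B0, b@B5, c@B5, d@B1, d@B2, e@B5, f@B4}

Merge at B2: IN[B2] = OUT[B1] = {a@B0, b@B0, d@B1}

Answer: {a@B0, b@B0, d@B1}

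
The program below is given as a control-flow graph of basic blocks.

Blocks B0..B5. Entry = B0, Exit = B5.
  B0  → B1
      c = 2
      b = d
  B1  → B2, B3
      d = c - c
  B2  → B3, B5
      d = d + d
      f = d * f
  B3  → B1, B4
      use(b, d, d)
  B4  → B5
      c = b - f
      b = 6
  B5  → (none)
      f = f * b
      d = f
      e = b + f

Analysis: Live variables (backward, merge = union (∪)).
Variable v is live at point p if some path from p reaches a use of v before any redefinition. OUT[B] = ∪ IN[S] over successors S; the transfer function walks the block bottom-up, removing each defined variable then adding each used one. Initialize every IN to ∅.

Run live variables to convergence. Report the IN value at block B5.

Answer: {b, f}

Derivation:
Per-block solution:
  B0:  IN={d, f}  OUT={b, c, f}
  B1:  IN={b, c, f}  OUT={b, c, d, f}
  B2:  IN={b, c, d, f}  OUT={b, c, d, f}
  B3:  IN={b, c, d, f}  OUT={b, c, f}
  B4:  IN={b, f}  OUT={b, f}
  B5:  IN={b, f}  OUT={}

B5 is the boundary node: OUT[B5] = {}
Applying B5's transfer function to that OUT value gives IN[B5] (row B5 above).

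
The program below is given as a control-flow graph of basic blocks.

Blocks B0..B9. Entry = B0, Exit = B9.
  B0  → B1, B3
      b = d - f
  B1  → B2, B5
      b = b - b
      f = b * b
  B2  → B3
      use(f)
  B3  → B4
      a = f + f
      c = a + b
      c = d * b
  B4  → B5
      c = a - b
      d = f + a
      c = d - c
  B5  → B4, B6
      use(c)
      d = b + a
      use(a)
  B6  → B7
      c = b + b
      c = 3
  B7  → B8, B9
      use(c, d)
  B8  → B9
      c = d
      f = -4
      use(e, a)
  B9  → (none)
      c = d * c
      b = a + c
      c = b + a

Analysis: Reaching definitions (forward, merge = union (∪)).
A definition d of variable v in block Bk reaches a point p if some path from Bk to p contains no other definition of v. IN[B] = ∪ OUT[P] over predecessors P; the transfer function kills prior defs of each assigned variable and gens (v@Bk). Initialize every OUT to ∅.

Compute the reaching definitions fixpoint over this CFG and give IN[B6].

Fixpoint table:
  B0:   IN={}   OUT={b@B0}
  B1:   IN={b@B0}   OUT={b@B1, f@B1}
  B2:   IN={b@B1, f@B1}   OUT={b@B1, f@B1}
  B3:   IN={b@B0, b@B1, f@B1}   OUT={a@B3, b@B0, b@B1, c@B3, f@B1}
  B4:   IN={a@B3, b@B0, b@B1, c@B3, c@B4, d@B5, f@B1}   OUT={a@B3, b@B0, b@B1, c@B4, d@B4, f@B1}
  B5:   IN={a@B3, b@B0, b@B1, c@B4, d@B4, f@B1}   OUT={a@B3, b@B0, b@B1, c@B4, d@B5, f@B1}
  B6:   IN={a@B3, b@B0, b@B1, c@B4, d@B5, f@B1}   OUT={a@B3, b@B0, b@B1, c@B6, d@B5, f@B1}
  B7:   IN={a@B3, b@B0, b@B1, c@B6, d@B5, f@B1}   OUT={a@B3, b@B0, b@B1, c@B6, d@B5, f@B1}
  B8:   IN={a@B3, b@B0, b@B1, c@B6, d@B5, f@B1}   OUT={a@B3, b@B0, b@B1, c@B8, d@B5, f@B8}
  B9:   IN={a@B3, b@B0, b@B1, c@B6, c@B8, d@B5, f@B1, f@B8}   OUT={a@B3, b@B9, c@B9, d@B5, f@B1, f@B8}

Merge at B6: IN[B6] = OUT[B5] = {a@B3, b@B0, b@B1, c@B4, d@B5, f@B1}

Answer: {a@B3, b@B0, b@B1, c@B4, d@B5, f@B1}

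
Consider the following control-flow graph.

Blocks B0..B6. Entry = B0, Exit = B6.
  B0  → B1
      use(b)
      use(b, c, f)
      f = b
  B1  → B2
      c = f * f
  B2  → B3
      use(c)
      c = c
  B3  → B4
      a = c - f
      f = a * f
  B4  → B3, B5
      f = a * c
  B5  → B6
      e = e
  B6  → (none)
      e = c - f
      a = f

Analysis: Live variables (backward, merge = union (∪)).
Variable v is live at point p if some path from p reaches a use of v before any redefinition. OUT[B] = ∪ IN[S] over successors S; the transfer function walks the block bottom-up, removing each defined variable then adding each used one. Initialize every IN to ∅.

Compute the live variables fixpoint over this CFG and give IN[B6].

Per-block solution:
  B0:   IN={b, c, e, f}   OUT={e, f}
  B1:   IN={e, f}   OUT={c, e, f}
  B2:   IN={c, e, f}   OUT={c, e, f}
  B3:   IN={c, e, f}   OUT={a, c, e}
  B4:   IN={a, c, e}   OUT={c, e, f}
  B5:   IN={c, e, f}   OUT={c, f}
  B6:   IN={c, f}   OUT={}

B6 is the boundary node: OUT[B6] = {}
Applying B6's transfer function to that OUT value gives IN[B6] (row B6 above).

Answer: {c, f}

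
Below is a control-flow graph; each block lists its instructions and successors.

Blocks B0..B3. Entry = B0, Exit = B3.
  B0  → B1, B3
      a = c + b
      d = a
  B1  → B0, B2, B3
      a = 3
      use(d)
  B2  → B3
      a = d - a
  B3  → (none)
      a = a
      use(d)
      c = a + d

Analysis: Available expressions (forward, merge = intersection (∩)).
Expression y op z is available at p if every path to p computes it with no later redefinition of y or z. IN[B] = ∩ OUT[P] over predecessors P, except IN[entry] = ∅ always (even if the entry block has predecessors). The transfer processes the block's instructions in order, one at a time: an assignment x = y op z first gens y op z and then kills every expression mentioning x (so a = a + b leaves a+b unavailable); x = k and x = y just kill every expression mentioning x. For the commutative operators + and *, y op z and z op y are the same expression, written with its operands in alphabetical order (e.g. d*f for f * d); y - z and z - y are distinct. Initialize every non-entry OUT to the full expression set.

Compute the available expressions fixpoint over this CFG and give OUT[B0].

Answer: {b+c}

Working:
Converged values:
  B0:   IN={}   OUT={b+c}
  B1:   IN={b+c}   OUT={b+c}
  B2:   IN={b+c}   OUT={b+c}
  B3:   IN={b+c}   OUT={a+d}

Merge at B0 (entry node, so the boundary value {} is joined with the incoming edge(s)): IN[B0] = {} ∩ OUT[B1] = {}
Applying B0's transfer function to that IN value gives OUT[B0] (row B0 above).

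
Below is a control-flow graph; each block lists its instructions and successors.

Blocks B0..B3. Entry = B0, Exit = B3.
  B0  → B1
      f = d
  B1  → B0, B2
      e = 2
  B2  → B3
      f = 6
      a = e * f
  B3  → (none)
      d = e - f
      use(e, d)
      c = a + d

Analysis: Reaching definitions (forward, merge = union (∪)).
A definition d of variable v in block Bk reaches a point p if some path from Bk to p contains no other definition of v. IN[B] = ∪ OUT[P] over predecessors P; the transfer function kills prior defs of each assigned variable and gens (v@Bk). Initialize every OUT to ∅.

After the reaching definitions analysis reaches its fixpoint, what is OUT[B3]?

Per-block solution:
  B0: | IN={e@B1, f@B0} | OUT={e@B1, f@B0}
  B1: | IN={e@B1, f@B0} | OUT={e@B1, f@B0}
  B2: | IN={e@B1, f@B0} | OUT={a@B2, e@B1, f@B2}
  B3: | IN={a@B2, e@B1, f@B2} | OUT={a@B2, c@B3, d@B3, e@B1, f@B2}

Merge at B3: IN[B3] = OUT[B2] = {a@B2, e@B1, f@B2}
Applying B3's transfer function to that IN value gives OUT[B3] (row B3 above).

Answer: {a@B2, c@B3, d@B3, e@B1, f@B2}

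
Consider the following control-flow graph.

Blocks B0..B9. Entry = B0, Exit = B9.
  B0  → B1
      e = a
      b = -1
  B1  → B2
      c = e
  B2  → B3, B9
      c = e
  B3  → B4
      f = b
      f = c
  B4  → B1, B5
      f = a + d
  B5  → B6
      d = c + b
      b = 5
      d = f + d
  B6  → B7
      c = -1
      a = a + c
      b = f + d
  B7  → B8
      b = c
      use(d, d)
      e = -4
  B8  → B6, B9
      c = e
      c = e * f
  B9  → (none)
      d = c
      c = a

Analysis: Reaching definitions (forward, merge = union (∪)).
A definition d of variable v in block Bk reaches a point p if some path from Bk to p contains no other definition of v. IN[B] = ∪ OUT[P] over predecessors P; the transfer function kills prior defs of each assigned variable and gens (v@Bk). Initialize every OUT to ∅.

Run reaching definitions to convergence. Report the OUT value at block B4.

Answer: {b@B0, c@B2, e@B0, f@B4}

Trace:
Per-block solution:
  B0:   IN={}   OUT={b@B0, e@B0}
  B1:   IN={b@B0, c@B2, e@B0, f@B4}   OUT={b@B0, c@B1, e@B0, f@B4}
  B2:   IN={b@B0, c@B1, e@B0, f@B4}   OUT={b@B0, c@B2, e@B0, f@B4}
  B3:   IN={b@B0, c@B2, e@B0, f@B4}   OUT={b@B0, c@B2, e@B0, f@B3}
  B4:   IN={b@B0, c@B2, e@B0, f@B3}   OUT={b@B0, c@B2, e@B0, f@B4}
  B5:   IN={b@B0, c@B2, e@B0, f@B4}   OUT={b@B5, c@B2, d@B5, e@B0, f@B4}
  B6:   IN={a@B6, b@B5, b@B7, c@B2, c@B8, d@B5, e@B0, e@B7, f@B4}   OUT={a@B6, b@B6, c@B6, d@B5, e@B0, e@B7, f@B4}
  B7:   IN={a@B6, b@B6, c@B6, d@B5, e@B0, e@B7, f@B4}   OUT={a@B6, b@B7, c@B6, d@B5, e@B7, f@B4}
  B8:   IN={a@B6, b@B7, c@B6, d@B5, e@B7, f@B4}   OUT={a@B6, b@B7, c@B8, d@B5, e@B7, f@B4}
  B9:   IN={a@B6, b@B0, b@B7, c@B2, c@B8, d@B5, e@B0, e@B7, f@B4}   OUT={a@B6, b@B0, b@B7, c@B9, d@B9, e@B0, e@B7, f@B4}

Merge at B4: IN[B4] = OUT[B3] = {b@B0, c@B2, e@B0, f@B3}
Applying B4's transfer function to that IN value gives OUT[B4] (row B4 above).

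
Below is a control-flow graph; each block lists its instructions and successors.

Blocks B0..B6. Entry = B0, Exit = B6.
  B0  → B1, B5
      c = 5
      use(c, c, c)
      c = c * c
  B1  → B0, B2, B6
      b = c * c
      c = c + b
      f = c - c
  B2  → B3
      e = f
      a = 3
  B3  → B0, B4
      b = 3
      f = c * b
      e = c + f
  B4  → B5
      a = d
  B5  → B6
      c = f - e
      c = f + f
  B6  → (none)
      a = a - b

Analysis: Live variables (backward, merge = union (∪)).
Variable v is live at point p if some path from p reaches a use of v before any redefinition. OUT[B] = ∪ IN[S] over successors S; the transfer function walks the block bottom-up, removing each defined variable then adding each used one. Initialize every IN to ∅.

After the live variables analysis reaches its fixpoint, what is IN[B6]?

Answer: {a, b}

Working:
Per-block solution:
  B0:   IN={a, b, d, e, f}   OUT={a, b, c, d, e, f}
  B1:   IN={a, c, d, e}   OUT={a, b, c, d, e, f}
  B2:   IN={c, d, f}   OUT={a, c, d}
  B3:   IN={a, c, d}   OUT={a, b, d, e, f}
  B4:   IN={b, d, e, f}   OUT={a, b, e, f}
  B5:   IN={a, b, e, f}   OUT={a, b}
  B6:   IN={a, b}   OUT={}

B6 is the boundary node: OUT[B6] = {}
Applying B6's transfer function to that OUT value gives IN[B6] (row B6 above).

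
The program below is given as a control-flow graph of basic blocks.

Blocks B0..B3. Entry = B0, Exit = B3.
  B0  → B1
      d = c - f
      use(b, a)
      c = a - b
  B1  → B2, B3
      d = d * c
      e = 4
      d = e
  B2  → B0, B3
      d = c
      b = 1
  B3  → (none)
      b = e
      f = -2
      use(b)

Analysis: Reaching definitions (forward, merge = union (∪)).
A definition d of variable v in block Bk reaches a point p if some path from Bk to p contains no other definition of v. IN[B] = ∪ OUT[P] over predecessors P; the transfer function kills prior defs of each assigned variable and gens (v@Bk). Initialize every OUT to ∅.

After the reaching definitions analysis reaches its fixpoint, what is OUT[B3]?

Fixpoint table:
  B0:   IN={b@B2, c@B0, d@B2, e@B1}   OUT={b@B2, c@B0, d@B0, e@B1}
  B1:   IN={b@B2, c@B0, d@B0, e@B1}   OUT={b@B2, c@B0, d@B1, e@B1}
  B2:   IN={b@B2, c@B0, d@B1, e@B1}   OUT={b@B2, c@B0, d@B2, e@B1}
  B3:   IN={b@B2, c@B0, d@B1, d@B2, e@B1}   OUT={b@B3, c@B0, d@B1, d@B2, e@B1, f@B3}

Merge at B3: IN[B3] = OUT[B1] ⊔ OUT[B2] = {b@B2, c@B0, d@B1, d@B2, e@B1}
Applying B3's transfer function to that IN value gives OUT[B3] (row B3 above).

Answer: {b@B3, c@B0, d@B1, d@B2, e@B1, f@B3}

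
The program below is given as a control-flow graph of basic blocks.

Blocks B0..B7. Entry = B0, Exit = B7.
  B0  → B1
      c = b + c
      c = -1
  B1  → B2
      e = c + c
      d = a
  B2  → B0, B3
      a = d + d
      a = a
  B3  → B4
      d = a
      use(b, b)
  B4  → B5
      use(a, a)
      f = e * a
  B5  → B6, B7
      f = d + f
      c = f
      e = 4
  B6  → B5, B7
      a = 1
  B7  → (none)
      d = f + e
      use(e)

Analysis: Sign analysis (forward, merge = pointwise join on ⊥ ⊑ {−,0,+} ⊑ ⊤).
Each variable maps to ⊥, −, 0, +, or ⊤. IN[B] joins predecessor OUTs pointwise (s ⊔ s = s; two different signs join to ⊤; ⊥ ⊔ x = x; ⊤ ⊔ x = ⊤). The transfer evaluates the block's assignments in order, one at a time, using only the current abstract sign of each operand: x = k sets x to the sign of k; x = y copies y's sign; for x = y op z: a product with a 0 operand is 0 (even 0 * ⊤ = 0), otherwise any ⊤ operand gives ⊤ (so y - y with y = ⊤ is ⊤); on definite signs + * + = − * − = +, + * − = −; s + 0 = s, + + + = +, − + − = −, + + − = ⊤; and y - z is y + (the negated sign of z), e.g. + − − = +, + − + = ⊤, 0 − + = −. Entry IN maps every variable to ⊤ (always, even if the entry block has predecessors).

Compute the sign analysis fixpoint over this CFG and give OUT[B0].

Per-block solution:
  B0:   IN=(all ⊤)   OUT={c:-; rest ⊤}
  B1:   IN={c:-; rest ⊤}   OUT={c:-, e:-; rest ⊤}
  B2:   IN={c:-, e:-; rest ⊤}   OUT={c:-, e:-; rest ⊤}
  B3:   IN={c:-, e:-; rest ⊤}   OUT={c:-, e:-; rest ⊤}
  B4:   IN={c:-, e:-; rest ⊤}   OUT={c:-, e:-; rest ⊤}
  B5:   IN=(all ⊤)   OUT={e:+; rest ⊤}
  B6:   IN={e:+; rest ⊤}   OUT={a:+, e:+; rest ⊤}
  B7:   IN={e:+; rest ⊤}   OUT={e:+; rest ⊤}

Merge at B0 (entry node, so the boundary value (all ⊤) is joined with the incoming edge(s)): IN[B0] = (all ⊤) ⊔ OUT[B2] = {a: ⊤, b: ⊤, c: ⊤, d: ⊤, e: ⊤, f: ⊤}
Applying B0's transfer function to that IN value gives OUT[B0] (row B0 above).

Answer: {a: ⊤, b: ⊤, c: -, d: ⊤, e: ⊤, f: ⊤}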